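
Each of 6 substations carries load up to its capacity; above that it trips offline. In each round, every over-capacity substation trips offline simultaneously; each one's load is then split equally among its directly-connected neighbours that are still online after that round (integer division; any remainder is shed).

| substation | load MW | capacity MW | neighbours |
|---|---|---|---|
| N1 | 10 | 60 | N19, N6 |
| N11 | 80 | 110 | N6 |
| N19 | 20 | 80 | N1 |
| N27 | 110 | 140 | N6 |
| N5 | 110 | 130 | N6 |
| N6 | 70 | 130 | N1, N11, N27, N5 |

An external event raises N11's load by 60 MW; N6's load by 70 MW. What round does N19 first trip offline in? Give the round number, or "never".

Round 1 — N11 at 140 > 110; N6 at 140 > 130. N11, N6 trip offline.
  N11 sheds 140 MW: no online neighbours, lost.
  N6 sheds 140 MW to N1, N27, N5: 46 each (2 lost).
    N1: 10+46 = 56 ≤ 60
    N27: 110+46 = 156 > 140
    N5: 110+46 = 156 > 130
Round 2 — N27, N5 trip offline.
  N27 sheds 156 MW: no online neighbours, lost.
  N5 sheds 156 MW: no online neighbours, lost.
No further trips.

never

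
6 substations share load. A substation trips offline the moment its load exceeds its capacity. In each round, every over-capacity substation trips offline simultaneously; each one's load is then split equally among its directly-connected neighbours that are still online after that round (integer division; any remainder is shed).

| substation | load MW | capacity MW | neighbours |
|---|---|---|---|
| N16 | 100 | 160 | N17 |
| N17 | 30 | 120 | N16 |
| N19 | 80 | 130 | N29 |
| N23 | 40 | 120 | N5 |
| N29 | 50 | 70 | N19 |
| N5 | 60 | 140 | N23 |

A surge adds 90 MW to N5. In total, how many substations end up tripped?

Round 1 — N5 at 150 > 140. N5 trips offline.
  N5 sheds 150 MW to N23: 150 each.
    N23: 40+150 = 190 > 120
Round 2 — N23 trips offline.
  N23 sheds 190 MW: no online neighbours, lost.
No further trips.

2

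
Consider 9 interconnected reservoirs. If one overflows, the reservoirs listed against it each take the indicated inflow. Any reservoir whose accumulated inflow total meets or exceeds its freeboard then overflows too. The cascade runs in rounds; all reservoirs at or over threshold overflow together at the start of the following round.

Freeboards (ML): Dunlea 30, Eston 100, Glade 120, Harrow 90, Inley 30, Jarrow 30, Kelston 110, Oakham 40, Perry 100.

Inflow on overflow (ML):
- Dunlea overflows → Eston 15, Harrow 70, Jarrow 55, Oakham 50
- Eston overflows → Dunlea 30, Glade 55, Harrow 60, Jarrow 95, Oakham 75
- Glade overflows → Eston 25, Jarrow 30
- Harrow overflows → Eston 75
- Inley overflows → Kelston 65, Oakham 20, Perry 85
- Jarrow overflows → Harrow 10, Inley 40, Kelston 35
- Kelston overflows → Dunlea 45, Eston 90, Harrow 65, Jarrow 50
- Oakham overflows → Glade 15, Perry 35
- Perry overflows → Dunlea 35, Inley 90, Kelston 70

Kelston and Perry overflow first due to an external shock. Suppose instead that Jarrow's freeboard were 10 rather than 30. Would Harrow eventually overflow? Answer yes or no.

yes

With Jarrow's freeboard at 10:
Round 1 — Kelston, Perry overflow (initial).
  Dunlea: +45+35 → 80 ≥ 30
  Eston: +90 → 90 < 100
  Harrow: +65 → 65 < 90
  Inley: +90 → 90 ≥ 30
  Jarrow: +50 → 50 ≥ 10
Round 2 — Dunlea, Inley, Jarrow overflow.
  Eston: +15 → 105 ≥ 100
  Harrow: +70+10 → 145 ≥ 90
  Oakham: +50+20 → 70 ≥ 40
Round 3 — Eston, Harrow, Oakham overflow.
  Glade: +55+15 → 70 < 120
No further overflows.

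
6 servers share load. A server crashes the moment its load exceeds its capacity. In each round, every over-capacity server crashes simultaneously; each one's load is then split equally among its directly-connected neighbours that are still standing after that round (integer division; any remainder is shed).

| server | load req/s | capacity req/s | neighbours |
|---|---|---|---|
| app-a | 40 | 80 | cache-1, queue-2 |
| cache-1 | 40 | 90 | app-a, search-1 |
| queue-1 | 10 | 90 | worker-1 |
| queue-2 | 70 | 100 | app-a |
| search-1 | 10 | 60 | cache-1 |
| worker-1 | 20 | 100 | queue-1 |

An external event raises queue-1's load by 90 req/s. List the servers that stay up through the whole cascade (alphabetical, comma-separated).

app-a, cache-1, queue-2, search-1

Round 1 — queue-1 at 100 > 90. queue-1 crashes.
  queue-1 sheds 100 req/s to worker-1: 100 each.
    worker-1: 20+100 = 120 > 100
Round 2 — worker-1 crashes.
  worker-1 sheds 120 req/s: no online neighbours, lost.
No further crashes.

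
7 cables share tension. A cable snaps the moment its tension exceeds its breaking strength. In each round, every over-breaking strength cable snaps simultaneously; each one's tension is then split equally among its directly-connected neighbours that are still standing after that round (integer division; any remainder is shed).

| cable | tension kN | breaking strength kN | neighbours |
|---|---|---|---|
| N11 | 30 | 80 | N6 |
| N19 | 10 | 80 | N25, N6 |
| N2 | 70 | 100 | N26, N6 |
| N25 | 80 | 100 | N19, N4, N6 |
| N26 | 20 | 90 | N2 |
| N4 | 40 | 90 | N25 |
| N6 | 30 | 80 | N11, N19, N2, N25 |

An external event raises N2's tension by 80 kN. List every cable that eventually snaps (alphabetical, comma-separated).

Round 1 — N2 at 150 > 100. N2 snaps.
  N2 sheds 150 kN to N26, N6: 75 each.
    N26: 20+75 = 95 > 90
    N6: 30+75 = 105 > 80
Round 2 — N26, N6 snap.
  N26 sheds 95 kN: no online neighbours, lost.
  N6 sheds 105 kN to N11, N19, N25: 35 each.
    N11: 30+35 = 65 ≤ 80
    N19: 10+35 = 45 ≤ 80
    N25: 80+35 = 115 > 100
Round 3 — N25 snaps.
  N25 sheds 115 kN to N19, N4: 57 each (1 lost).
    N19: 45+57 = 102 > 80
    N4: 40+57 = 97 > 90
Round 4 — N19, N4 snap.
  N19 sheds 102 kN: no online neighbours, lost.
  N4 sheds 97 kN: no online neighbours, lost.
No further breaks.

N19, N2, N25, N26, N4, N6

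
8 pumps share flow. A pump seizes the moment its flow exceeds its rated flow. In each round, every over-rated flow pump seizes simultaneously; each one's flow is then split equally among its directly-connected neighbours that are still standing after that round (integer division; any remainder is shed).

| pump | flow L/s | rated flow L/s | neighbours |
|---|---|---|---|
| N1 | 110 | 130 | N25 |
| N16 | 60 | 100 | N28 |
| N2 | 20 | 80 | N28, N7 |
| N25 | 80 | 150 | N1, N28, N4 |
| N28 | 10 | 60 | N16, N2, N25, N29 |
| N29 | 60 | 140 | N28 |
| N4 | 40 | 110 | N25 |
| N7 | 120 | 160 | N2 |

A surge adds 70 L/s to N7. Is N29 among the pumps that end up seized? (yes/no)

Round 1 — N7 at 190 > 160. N7 seizes.
  N7 sheds 190 L/s to N2: 190 each.
    N2: 20+190 = 210 > 80
Round 2 — N2 seizes.
  N2 sheds 210 L/s to N28: 210 each.
    N28: 10+210 = 220 > 60
Round 3 — N28 seizes.
  N28 sheds 220 L/s to N16, N25, N29: 73 each (1 lost).
    N16: 60+73 = 133 > 100
    N25: 80+73 = 153 > 150
    N29: 60+73 = 133 ≤ 140
Round 4 — N16, N25 seize.
  N16 sheds 133 L/s: no online neighbours, lost.
  N25 sheds 153 L/s to N1, N4: 76 each (1 lost).
    N1: 110+76 = 186 > 130
    N4: 40+76 = 116 > 110
Round 5 — N1, N4 seize.
  N1 sheds 186 L/s: no online neighbours, lost.
  N4 sheds 116 L/s: no online neighbours, lost.
No further seizures.

no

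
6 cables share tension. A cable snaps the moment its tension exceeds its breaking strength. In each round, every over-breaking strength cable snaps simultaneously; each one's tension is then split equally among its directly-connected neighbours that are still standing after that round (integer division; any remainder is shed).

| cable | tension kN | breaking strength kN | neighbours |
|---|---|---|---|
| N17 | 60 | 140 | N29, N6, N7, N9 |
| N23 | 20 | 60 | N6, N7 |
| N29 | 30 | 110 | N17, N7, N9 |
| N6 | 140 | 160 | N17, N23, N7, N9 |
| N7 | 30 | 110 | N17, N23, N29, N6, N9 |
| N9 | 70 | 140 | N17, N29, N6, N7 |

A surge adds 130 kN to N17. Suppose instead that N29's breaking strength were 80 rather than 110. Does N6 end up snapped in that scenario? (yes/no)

With N29's breaking strength at 80:
Round 1 — N17 at 190 > 140. N17 snaps.
  N17 sheds 190 kN to N29, N6, N7, N9: 47 each (2 lost).
    N29: 30+47 = 77 ≤ 80
    N6: 140+47 = 187 > 160
    N7: 30+47 = 77 ≤ 110
    N9: 70+47 = 117 ≤ 140
Round 2 — N6 snaps.
  N6 sheds 187 kN to N23, N7, N9: 62 each (1 lost).
    N23: 20+62 = 82 > 60
    N7: 77+62 = 139 > 110
    N9: 117+62 = 179 > 140
Round 3 — N23, N7, N9 snap.
  N23 sheds 82 kN: no online neighbours, lost.
  N7 sheds 139 kN to N29: 139 each.
    N29: 77+139 = 216 > 80
  N9 sheds 179 kN to N29: 179 each.
    N29: 216+179 = 395 > 80
Round 4 — N29 snaps.
  N29 sheds 395 kN: no online neighbours, lost.
No further breaks.

yes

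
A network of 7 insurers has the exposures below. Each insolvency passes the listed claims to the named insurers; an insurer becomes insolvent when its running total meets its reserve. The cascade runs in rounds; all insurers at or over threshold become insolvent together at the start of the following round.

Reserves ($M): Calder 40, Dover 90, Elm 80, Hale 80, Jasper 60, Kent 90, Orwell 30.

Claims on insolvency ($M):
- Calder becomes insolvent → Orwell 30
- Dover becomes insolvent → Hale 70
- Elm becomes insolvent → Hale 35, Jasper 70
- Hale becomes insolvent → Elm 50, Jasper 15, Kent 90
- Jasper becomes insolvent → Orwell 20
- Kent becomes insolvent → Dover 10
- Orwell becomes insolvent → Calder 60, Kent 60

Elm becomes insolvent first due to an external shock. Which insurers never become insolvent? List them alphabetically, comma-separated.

Round 1 — Elm becomes insolvent (initial).
  Hale: +35 → 35 < 80
  Jasper: +70 → 70 ≥ 60
Round 2 — Jasper becomes insolvent.
  Orwell: +20 → 20 < 30
No further insolvencies.

Calder, Dover, Hale, Kent, Orwell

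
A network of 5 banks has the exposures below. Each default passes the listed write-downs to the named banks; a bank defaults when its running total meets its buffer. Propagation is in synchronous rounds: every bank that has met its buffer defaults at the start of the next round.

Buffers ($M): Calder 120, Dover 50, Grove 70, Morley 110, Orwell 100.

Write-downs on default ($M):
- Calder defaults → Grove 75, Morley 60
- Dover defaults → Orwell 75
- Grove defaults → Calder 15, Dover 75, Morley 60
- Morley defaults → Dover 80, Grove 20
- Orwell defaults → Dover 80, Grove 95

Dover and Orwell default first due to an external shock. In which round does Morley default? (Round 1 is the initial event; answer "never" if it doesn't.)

never

Round 1 — Dover, Orwell default (initial).
  Grove: +95 → 95 ≥ 70
Round 2 — Grove defaults.
  Calder: +15 → 15 < 120
  Morley: +60 → 60 < 110
No further defaults.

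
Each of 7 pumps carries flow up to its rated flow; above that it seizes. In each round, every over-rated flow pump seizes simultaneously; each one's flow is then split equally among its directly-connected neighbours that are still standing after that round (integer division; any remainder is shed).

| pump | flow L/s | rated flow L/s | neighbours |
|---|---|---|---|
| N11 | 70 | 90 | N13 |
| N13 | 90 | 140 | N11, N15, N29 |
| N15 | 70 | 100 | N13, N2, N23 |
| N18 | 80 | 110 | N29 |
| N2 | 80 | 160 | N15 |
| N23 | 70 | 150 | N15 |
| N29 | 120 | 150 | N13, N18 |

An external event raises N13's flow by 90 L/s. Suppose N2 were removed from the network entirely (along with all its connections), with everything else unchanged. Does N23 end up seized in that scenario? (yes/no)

With N2 removed:
Round 1 — N13 at 180 > 140. N13 seizes.
  N13 sheds 180 L/s to N11, N15, N29: 60 each.
    N11: 70+60 = 130 > 90
    N15: 70+60 = 130 > 100
    N29: 120+60 = 180 > 150
Round 2 — N11, N15, N29 seize.
  N11 sheds 130 L/s: no online neighbours, lost.
  N15 sheds 130 L/s to N23: 130 each.
    N23: 70+130 = 200 > 150
  N29 sheds 180 L/s to N18: 180 each.
    N18: 80+180 = 260 > 110
Round 3 — N18, N23 seize.
  N18 sheds 260 L/s: no online neighbours, lost.
  N23 sheds 200 L/s: no online neighbours, lost.
No further seizures.

yes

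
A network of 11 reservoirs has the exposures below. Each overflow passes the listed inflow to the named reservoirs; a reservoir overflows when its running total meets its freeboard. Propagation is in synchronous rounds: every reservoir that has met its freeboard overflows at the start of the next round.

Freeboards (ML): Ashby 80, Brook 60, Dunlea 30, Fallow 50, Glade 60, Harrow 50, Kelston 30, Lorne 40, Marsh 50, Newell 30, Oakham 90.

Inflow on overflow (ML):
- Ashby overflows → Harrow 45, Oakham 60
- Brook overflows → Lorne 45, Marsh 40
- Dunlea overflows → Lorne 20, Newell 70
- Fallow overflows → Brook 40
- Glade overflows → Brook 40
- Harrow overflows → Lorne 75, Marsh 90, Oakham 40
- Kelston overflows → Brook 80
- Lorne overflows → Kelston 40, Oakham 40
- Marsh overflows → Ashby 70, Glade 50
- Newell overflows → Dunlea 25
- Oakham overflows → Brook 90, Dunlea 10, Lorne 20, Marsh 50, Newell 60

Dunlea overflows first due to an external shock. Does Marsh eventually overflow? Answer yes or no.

Round 1 — Dunlea overflows (initial).
  Lorne: +20 → 20 < 40
  Newell: +70 → 70 ≥ 30
Round 2 — Newell overflows.
No further overflows.

no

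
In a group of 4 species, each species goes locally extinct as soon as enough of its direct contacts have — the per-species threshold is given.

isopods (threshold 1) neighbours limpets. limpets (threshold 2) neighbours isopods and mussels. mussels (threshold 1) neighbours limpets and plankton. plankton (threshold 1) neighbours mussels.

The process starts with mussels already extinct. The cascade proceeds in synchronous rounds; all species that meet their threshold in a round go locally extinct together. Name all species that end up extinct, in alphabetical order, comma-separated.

mussels, plankton

Round 1 — mussels goes locally extinct (initial).
Round 2 — checking thresholds:
  limpets: 1 of 2 neighbours < 2, holds.
  plankton: 1 of 1 neighbours ≥ 1, goes locally extinct.
Round 3 — no new extinctions; cascade stops.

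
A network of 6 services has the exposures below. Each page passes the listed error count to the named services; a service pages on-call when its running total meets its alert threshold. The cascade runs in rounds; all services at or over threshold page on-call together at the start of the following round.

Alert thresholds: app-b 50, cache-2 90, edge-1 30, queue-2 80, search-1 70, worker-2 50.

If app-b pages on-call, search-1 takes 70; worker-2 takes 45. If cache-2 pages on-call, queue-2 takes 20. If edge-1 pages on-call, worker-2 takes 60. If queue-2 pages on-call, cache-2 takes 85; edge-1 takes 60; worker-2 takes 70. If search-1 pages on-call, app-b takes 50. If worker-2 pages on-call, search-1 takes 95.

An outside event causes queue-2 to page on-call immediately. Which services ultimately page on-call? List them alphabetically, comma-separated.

Round 1 — queue-2 pages on-call (initial).
  cache-2: +85 → 85 < 90
  edge-1: +60 → 60 ≥ 30
  worker-2: +70 → 70 ≥ 50
Round 2 — edge-1, worker-2 page on-call.
  search-1: +95 → 95 ≥ 70
Round 3 — search-1 pages on-call.
  app-b: +50 → 50 ≥ 50
Round 4 — app-b pages on-call.
No further pages.

app-b, edge-1, queue-2, search-1, worker-2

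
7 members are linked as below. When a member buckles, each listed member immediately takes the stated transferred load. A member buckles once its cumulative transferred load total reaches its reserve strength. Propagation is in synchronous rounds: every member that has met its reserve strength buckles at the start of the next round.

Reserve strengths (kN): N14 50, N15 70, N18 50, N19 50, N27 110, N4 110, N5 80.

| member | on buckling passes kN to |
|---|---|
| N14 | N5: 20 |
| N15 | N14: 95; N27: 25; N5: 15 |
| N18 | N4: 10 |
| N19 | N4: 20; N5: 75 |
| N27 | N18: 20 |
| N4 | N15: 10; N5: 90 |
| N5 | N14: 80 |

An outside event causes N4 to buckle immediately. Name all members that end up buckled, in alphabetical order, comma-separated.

Round 1 — N4 buckles (initial).
  N15: +10 → 10 < 70
  N5: +90 → 90 ≥ 80
Round 2 — N5 buckles.
  N14: +80 → 80 ≥ 50
Round 3 — N14 buckles.
No further bucklings.

N14, N4, N5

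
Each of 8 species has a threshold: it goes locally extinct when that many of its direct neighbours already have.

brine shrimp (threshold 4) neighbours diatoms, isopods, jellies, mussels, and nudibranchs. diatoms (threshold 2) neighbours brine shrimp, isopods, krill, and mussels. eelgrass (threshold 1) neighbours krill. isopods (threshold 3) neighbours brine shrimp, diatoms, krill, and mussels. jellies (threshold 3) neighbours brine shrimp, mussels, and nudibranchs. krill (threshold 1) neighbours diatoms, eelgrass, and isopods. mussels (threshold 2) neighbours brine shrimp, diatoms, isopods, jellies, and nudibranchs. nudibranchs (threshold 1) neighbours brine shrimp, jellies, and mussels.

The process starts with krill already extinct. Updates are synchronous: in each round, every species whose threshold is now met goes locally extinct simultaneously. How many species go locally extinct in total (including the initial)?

Round 1 — krill goes locally extinct (initial).
Round 2 — checking thresholds:
  diatoms: 1 of 4 neighbours < 2, below threshold.
  eelgrass: 1 of 1 neighbours ≥ 1, goes locally extinct.
  isopods: 1 of 4 neighbours < 3, below threshold.
Round 3 — no new extinctions; cascade stops.

2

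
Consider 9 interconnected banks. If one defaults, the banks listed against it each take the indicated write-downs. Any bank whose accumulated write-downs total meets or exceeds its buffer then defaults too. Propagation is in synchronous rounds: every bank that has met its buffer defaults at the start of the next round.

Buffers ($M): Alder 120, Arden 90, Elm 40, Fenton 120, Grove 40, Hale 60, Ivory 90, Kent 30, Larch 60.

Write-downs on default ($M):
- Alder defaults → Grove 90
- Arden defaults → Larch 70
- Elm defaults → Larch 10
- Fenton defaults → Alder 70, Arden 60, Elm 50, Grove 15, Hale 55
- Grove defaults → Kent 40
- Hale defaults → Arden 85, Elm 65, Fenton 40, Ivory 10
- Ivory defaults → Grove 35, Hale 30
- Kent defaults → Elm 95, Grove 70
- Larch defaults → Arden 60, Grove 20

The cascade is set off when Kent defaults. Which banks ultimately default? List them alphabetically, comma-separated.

Round 1 — Kent defaults (initial).
  Elm: +95 → 95 ≥ 40
  Grove: +70 → 70 ≥ 40
Round 2 — Elm, Grove default.
  Larch: +10 → 10 < 60
No further defaults.

Elm, Grove, Kent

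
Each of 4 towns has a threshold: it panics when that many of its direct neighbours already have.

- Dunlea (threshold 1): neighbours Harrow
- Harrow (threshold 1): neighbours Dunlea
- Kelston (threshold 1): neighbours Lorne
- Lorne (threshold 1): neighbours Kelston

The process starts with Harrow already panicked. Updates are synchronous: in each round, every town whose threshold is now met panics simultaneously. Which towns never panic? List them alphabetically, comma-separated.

Round 1 — Harrow panics (initial).
Round 2 — checking thresholds:
  Dunlea: 1 of 1 neighbours ≥ 1, panics.
Round 3 — no new panics; cascade stops.

Kelston, Lorne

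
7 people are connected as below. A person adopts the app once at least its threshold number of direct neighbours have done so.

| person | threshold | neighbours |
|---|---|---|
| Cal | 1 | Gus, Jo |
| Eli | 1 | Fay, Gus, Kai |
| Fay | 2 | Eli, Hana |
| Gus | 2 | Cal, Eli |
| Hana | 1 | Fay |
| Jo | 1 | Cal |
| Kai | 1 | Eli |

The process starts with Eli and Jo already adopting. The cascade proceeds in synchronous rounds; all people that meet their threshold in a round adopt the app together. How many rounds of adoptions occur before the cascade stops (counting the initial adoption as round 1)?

3

Round 1 — Eli, Jo adopt the app (initial).
Round 2 — checking thresholds:
  Cal: 1 of 2 neighbours ≥ 1, adopts the app.
  Fay: 1 of 2 neighbours < 2, not yet.
  Gus: 1 of 2 neighbours < 2, not yet.
  Kai: 1 of 1 neighbours ≥ 1, adopts the app.
Round 3 — checking thresholds:
  Fay: 1 of 2 neighbours < 2, not yet.
  Gus: 2 of 2 neighbours ≥ 2, adopts the app.
Round 4 — no new adoptions; cascade stops.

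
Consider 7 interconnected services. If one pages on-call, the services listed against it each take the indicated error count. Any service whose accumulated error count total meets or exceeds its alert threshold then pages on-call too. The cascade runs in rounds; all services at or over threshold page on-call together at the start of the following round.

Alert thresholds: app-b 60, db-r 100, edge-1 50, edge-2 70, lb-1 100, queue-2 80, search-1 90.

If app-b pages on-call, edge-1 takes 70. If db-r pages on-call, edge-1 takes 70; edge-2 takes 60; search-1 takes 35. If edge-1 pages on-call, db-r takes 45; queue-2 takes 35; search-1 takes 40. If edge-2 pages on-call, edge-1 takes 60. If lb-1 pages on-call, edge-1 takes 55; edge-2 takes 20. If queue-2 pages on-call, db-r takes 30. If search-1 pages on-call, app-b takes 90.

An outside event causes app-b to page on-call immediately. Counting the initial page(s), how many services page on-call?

2

Round 1 — app-b pages on-call (initial).
  edge-1: +70 → 70 ≥ 50
Round 2 — edge-1 pages on-call.
  db-r: +45 → 45 < 100
  queue-2: +35 → 35 < 80
  search-1: +40 → 40 < 90
No further pages.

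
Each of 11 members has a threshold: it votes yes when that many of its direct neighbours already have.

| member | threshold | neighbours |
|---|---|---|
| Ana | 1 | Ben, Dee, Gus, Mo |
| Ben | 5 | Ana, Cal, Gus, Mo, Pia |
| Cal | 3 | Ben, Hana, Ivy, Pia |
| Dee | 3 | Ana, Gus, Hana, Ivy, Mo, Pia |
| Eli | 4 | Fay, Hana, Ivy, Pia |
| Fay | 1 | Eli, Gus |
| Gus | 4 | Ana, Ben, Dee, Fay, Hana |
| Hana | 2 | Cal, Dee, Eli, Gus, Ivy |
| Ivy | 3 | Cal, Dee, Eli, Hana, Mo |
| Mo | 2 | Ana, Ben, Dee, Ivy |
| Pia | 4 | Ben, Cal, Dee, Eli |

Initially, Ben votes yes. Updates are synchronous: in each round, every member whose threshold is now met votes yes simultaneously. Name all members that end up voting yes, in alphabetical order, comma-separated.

Ana, Ben, Mo

Round 1 — Ben votes yes (initial).
Round 2 — checking thresholds:
  Ana: 1 of 4 neighbours ≥ 1, votes yes.
  Cal: 1 of 4 neighbours < 3, below threshold.
  Gus: 1 of 5 neighbours < 4, below threshold.
  Mo: 1 of 4 neighbours < 2, below threshold.
  Pia: 1 of 4 neighbours < 4, below threshold.
Round 3 — checking thresholds:
  Cal: 1 of 4 neighbours < 3, below threshold.
  Dee: 1 of 6 neighbours < 3, below threshold.
  Gus: 2 of 5 neighbours < 4, below threshold.
  Mo: 2 of 4 neighbours ≥ 2, votes yes.
  Pia: 1 of 4 neighbours < 4, below threshold.
Round 4 — no new yes votes; cascade stops.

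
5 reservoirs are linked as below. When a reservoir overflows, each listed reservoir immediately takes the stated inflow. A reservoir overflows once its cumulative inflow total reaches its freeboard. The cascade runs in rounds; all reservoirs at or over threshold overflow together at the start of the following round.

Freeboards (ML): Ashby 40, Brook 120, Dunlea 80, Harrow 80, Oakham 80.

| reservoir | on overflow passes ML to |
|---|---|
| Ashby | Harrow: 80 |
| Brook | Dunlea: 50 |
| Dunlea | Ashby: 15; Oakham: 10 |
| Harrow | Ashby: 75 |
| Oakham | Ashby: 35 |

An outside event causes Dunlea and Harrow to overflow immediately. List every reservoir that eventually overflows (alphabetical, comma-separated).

Ashby, Dunlea, Harrow

Round 1 — Dunlea, Harrow overflow (initial).
  Ashby: +15+75 → 90 ≥ 40
  Oakham: +10 → 10 < 80
Round 2 — Ashby overflows.
No further overflows.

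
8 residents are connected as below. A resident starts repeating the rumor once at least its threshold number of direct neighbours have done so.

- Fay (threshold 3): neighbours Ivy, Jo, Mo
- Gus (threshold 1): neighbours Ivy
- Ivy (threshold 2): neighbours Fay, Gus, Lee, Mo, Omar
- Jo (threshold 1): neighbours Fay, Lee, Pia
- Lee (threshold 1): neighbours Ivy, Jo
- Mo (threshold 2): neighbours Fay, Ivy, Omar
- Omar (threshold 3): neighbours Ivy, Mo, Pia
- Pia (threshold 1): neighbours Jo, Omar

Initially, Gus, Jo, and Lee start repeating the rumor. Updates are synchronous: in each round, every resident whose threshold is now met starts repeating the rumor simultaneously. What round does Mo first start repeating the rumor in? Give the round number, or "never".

Round 1 — Gus, Jo, Lee start repeating the rumor (initial).
Round 2 — checking thresholds:
  Fay: 1 of 3 neighbours < 3, below threshold.
  Ivy: 2 of 5 neighbours ≥ 2, starts repeating the rumor.
  Pia: 1 of 2 neighbours ≥ 1, starts repeating the rumor.
Round 3 — no new spreads; cascade stops.

never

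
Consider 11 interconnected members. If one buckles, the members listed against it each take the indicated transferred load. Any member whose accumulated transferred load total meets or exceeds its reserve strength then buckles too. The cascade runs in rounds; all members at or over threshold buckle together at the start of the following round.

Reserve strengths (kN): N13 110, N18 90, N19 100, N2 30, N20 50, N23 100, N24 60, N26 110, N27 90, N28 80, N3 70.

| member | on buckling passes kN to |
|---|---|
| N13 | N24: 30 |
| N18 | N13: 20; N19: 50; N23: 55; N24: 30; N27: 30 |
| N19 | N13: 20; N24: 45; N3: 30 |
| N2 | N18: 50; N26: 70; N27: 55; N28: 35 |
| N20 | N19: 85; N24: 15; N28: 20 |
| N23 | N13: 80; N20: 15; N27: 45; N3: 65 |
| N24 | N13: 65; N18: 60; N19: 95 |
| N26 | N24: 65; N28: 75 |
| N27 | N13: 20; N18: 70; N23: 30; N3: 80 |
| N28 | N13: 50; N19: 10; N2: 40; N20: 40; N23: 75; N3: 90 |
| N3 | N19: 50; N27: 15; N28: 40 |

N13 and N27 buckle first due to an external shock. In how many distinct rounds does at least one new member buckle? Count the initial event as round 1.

2

Round 1 — N13, N27 buckle (initial).
  N18: +70 → 70 < 90
  N23: +30 → 30 < 100
  N24: +30 → 30 < 60
  N3: +80 → 80 ≥ 70
Round 2 — N3 buckles.
  N19: +50 → 50 < 100
  N28: +40 → 40 < 80
No further bucklings.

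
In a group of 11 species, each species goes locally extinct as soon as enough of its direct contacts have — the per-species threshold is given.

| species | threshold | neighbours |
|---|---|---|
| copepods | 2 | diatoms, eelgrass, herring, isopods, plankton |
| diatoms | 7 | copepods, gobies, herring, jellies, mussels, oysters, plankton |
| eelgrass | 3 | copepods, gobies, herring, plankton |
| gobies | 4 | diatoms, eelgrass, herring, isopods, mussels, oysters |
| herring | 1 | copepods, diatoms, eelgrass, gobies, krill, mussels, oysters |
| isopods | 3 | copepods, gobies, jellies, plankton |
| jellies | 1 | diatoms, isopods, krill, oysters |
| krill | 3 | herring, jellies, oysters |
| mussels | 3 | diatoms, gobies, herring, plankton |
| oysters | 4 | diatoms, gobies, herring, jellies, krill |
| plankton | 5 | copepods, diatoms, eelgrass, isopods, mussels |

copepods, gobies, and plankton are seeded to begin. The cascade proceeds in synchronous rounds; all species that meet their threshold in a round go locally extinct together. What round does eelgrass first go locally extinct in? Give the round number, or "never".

2

Round 1 — copepods, gobies, plankton go locally extinct (initial).
Round 2 — checking thresholds:
  diatoms: 3 of 7 neighbours < 7, holds.
  eelgrass: 3 of 4 neighbours ≥ 3, goes locally extinct.
  herring: 2 of 7 neighbours ≥ 1, goes locally extinct.
  isopods: 3 of 4 neighbours ≥ 3, goes locally extinct.
  mussels: 2 of 4 neighbours < 3, holds.
  oysters: 1 of 5 neighbours < 4, holds.
Round 3 — checking thresholds:
  diatoms: 4 of 7 neighbours < 7, holds.
  jellies: 1 of 4 neighbours ≥ 1, goes locally extinct.
  krill: 1 of 3 neighbours < 3, holds.
  mussels: 3 of 4 neighbours ≥ 3, goes locally extinct.
  oysters: 2 of 5 neighbours < 4, holds.
Round 4 — no new extinctions; cascade stops.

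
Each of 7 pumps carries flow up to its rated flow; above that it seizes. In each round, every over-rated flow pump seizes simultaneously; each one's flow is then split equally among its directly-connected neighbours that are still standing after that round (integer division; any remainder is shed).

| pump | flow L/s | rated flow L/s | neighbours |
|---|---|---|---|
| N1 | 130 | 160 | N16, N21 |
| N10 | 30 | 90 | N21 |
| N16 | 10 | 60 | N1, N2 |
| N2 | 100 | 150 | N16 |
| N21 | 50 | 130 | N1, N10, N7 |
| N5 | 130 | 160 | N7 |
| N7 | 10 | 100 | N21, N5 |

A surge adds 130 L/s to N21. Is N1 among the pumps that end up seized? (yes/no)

Round 1 — N21 at 180 > 130. N21 seizes.
  N21 sheds 180 L/s to N1, N10, N7: 60 each.
    N1: 130+60 = 190 > 160
    N10: 30+60 = 90 ≤ 90
    N7: 10+60 = 70 ≤ 100
Round 2 — N1 seizes.
  N1 sheds 190 L/s to N16: 190 each.
    N16: 10+190 = 200 > 60
Round 3 — N16 seizes.
  N16 sheds 200 L/s to N2: 200 each.
    N2: 100+200 = 300 > 150
Round 4 — N2 seizes.
  N2 sheds 300 L/s: no online neighbours, lost.
No further seizures.

yes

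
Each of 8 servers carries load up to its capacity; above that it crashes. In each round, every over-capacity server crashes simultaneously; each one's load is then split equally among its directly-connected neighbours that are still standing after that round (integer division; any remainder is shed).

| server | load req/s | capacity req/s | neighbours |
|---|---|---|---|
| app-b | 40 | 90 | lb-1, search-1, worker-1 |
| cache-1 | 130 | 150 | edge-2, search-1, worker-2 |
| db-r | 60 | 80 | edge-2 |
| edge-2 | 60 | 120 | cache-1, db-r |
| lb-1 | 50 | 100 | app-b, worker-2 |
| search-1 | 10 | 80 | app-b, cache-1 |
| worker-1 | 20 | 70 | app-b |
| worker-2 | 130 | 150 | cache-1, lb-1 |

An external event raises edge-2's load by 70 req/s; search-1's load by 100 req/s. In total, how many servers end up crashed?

7

Round 1 — edge-2 at 130 > 120; search-1 at 110 > 80. edge-2, search-1 crash.
  edge-2 sheds 130 req/s to cache-1, db-r: 65 each.
    cache-1: 130+65 = 195 > 150
    db-r: 60+65 = 125 > 80
  search-1 sheds 110 req/s to app-b, cache-1: 55 each.
    app-b: 40+55 = 95 > 90
    cache-1: 195+55 = 250 > 150
Round 2 — app-b, cache-1, db-r crash.
  app-b sheds 95 req/s to lb-1, worker-1: 47 each (1 lost).
    lb-1: 50+47 = 97 ≤ 100
    worker-1: 20+47 = 67 ≤ 70
  cache-1 sheds 250 req/s to worker-2: 250 each.
    worker-2: 130+250 = 380 > 150
  db-r sheds 125 req/s: no online neighbours, lost.
Round 3 — worker-2 crashes.
  worker-2 sheds 380 req/s to lb-1: 380 each.
    lb-1: 97+380 = 477 > 100
Round 4 — lb-1 crashes.
  lb-1 sheds 477 req/s: no online neighbours, lost.
No further crashes.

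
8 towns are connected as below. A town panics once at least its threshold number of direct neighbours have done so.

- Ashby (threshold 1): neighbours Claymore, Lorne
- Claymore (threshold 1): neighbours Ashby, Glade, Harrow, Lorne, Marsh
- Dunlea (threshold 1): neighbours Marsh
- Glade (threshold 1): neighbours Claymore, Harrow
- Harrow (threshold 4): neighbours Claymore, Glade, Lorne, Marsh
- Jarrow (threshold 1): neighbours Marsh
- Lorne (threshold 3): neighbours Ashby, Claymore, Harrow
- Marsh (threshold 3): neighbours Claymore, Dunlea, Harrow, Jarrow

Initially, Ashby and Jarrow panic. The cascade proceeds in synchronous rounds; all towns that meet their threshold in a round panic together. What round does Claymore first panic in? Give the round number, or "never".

2

Round 1 — Ashby, Jarrow panic (initial).
Round 2 — checking thresholds:
  Claymore: 1 of 5 neighbours ≥ 1, panics.
  Lorne: 1 of 3 neighbours < 3, not yet.
  Marsh: 1 of 4 neighbours < 3, not yet.
Round 3 — checking thresholds:
  Glade: 1 of 2 neighbours ≥ 1, panics.
  Harrow: 1 of 4 neighbours < 4, not yet.
  Lorne: 2 of 3 neighbours < 3, not yet.
  Marsh: 2 of 4 neighbours < 3, not yet.
Round 4 — no new panics; cascade stops.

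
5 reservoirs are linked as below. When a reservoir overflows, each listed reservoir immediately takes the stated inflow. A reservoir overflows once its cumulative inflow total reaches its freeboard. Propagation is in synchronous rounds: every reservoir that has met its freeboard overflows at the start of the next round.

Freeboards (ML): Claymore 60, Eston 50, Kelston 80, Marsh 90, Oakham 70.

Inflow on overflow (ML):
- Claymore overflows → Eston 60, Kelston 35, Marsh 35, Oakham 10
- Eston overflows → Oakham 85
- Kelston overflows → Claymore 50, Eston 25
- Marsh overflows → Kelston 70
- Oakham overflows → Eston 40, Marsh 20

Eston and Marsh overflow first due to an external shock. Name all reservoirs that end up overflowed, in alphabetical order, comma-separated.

Round 1 — Eston, Marsh overflow (initial).
  Kelston: +70 → 70 < 80
  Oakham: +85 → 85 ≥ 70
Round 2 — Oakham overflows.
No further overflows.

Eston, Marsh, Oakham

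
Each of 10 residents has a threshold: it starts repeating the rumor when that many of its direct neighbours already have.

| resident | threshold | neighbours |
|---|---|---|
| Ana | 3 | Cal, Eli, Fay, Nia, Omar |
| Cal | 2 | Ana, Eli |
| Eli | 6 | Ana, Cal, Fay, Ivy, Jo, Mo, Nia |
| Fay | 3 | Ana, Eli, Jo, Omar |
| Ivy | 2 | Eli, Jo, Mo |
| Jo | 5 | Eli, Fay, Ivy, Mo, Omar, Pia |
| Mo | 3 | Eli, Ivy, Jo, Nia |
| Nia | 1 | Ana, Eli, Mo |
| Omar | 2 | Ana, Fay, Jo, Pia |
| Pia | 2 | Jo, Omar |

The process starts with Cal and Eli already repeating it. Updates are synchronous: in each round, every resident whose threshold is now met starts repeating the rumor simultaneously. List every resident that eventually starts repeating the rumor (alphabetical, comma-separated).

Round 1 — Cal, Eli start repeating the rumor (initial).
Round 2 — checking thresholds:
  Ana: 2 of 5 neighbours < 3, not yet.
  Fay: 1 of 4 neighbours < 3, not yet.
  Ivy: 1 of 3 neighbours < 2, not yet.
  Jo: 1 of 6 neighbours < 5, not yet.
  Mo: 1 of 4 neighbours < 3, not yet.
  Nia: 1 of 3 neighbours ≥ 1, starts repeating the rumor.
Round 3 — checking thresholds:
  Ana: 3 of 5 neighbours ≥ 3, starts repeating the rumor.
  Fay: 1 of 4 neighbours < 3, not yet.
  Ivy: 1 of 3 neighbours < 2, not yet.
  Jo: 1 of 6 neighbours < 5, not yet.
  Mo: 2 of 4 neighbours < 3, not yet.
Round 4 — no new spreads; cascade stops.

Ana, Cal, Eli, Nia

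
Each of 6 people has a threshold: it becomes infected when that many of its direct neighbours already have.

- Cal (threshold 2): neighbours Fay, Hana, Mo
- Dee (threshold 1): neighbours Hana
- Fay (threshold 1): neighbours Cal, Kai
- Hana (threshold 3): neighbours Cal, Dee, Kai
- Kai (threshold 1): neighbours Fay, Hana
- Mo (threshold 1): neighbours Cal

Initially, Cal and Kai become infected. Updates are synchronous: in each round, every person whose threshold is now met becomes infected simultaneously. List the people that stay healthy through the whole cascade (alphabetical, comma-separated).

Dee, Hana

Round 1 — Cal, Kai become infected (initial).
Round 2 — checking thresholds:
  Fay: 2 of 2 neighbours ≥ 1, becomes infected.
  Hana: 2 of 3 neighbours < 3, not yet.
  Mo: 1 of 1 neighbours ≥ 1, becomes infected.
Round 3 — no new infections; cascade stops.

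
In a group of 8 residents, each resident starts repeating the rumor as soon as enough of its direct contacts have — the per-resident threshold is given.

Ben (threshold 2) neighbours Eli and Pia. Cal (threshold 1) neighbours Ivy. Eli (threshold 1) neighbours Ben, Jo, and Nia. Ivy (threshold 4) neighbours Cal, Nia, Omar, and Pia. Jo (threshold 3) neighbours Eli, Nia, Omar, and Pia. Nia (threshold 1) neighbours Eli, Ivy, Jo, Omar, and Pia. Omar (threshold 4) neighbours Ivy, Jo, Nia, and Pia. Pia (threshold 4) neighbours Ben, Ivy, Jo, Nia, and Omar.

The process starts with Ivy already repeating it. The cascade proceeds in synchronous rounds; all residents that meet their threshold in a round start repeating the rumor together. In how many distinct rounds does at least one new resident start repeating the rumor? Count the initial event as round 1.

3

Round 1 — Ivy starts repeating the rumor (initial).
Round 2 — checking thresholds:
  Cal: 1 of 1 neighbours ≥ 1, starts repeating the rumor.
  Nia: 1 of 5 neighbours ≥ 1, starts repeating the rumor.
  Omar: 1 of 4 neighbours < 4, holds.
  Pia: 1 of 5 neighbours < 4, holds.
Round 3 — checking thresholds:
  Eli: 1 of 3 neighbours ≥ 1, starts repeating the rumor.
  Jo: 1 of 4 neighbours < 3, holds.
  Omar: 2 of 4 neighbours < 4, holds.
  Pia: 2 of 5 neighbours < 4, holds.
Round 4 — no new spreads; cascade stops.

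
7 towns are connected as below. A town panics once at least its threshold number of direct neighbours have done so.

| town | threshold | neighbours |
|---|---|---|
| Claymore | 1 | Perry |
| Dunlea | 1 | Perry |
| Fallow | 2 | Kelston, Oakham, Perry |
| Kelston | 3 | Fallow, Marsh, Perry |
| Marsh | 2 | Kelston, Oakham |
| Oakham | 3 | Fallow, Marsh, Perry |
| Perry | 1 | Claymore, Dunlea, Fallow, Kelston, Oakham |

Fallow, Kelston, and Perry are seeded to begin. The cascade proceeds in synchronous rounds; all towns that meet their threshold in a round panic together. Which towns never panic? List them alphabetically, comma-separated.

Marsh, Oakham

Round 1 — Fallow, Kelston, Perry panic (initial).
Round 2 — checking thresholds:
  Claymore: 1 of 1 neighbours ≥ 1, panics.
  Dunlea: 1 of 1 neighbours ≥ 1, panics.
  Marsh: 1 of 2 neighbours < 2, holds.
  Oakham: 2 of 3 neighbours < 3, holds.
Round 3 — no new panics; cascade stops.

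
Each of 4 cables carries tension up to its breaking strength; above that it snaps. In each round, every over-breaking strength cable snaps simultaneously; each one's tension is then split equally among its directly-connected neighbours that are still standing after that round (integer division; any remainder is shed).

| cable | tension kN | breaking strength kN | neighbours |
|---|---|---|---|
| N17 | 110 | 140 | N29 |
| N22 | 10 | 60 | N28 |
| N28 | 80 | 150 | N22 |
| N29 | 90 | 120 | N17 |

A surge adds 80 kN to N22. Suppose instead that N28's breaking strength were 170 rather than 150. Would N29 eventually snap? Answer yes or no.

no

With N28's breaking strength at 170:
Round 1 — N22 at 90 > 60. N22 snaps.
  N22 sheds 90 kN to N28: 90 each.
    N28: 80+90 = 170 ≤ 170
No further breaks.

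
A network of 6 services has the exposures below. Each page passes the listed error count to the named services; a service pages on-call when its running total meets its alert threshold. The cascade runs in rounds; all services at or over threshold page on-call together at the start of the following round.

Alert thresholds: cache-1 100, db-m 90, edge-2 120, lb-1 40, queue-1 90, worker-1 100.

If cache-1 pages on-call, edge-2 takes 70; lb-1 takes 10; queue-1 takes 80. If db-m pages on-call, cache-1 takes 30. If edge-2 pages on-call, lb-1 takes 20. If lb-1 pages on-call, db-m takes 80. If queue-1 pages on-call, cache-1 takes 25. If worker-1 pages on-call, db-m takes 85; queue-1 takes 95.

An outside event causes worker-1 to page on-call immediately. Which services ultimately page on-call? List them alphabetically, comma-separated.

Round 1 — worker-1 pages on-call (initial).
  db-m: +85 → 85 < 90
  queue-1: +95 → 95 ≥ 90
Round 2 — queue-1 pages on-call.
  cache-1: +25 → 25 < 100
No further pages.

queue-1, worker-1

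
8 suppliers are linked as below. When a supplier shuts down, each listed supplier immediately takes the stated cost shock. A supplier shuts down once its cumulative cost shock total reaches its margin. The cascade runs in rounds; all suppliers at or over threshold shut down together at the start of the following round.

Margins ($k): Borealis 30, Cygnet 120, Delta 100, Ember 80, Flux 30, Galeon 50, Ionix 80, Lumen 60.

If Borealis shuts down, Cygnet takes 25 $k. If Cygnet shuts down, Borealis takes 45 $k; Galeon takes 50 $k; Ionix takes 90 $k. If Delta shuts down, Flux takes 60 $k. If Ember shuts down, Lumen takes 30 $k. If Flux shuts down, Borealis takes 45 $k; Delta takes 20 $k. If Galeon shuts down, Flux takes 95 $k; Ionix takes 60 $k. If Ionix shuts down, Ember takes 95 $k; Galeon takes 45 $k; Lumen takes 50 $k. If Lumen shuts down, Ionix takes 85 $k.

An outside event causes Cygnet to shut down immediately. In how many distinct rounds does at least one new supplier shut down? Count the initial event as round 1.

4

Round 1 — Cygnet shuts down (initial).
  Borealis: +45 → 45 ≥ 30
  Galeon: +50 → 50 ≥ 50
  Ionix: +90 → 90 ≥ 80
Round 2 — Borealis, Galeon, Ionix shut down.
  Ember: +95 → 95 ≥ 80
  Flux: +95 → 95 ≥ 30
  Lumen: +50 → 50 < 60
Round 3 — Ember, Flux shut down.
  Delta: +20 → 20 < 100
  Lumen: +30 → 80 ≥ 60
Round 4 — Lumen shuts down.
No further shutdowns.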